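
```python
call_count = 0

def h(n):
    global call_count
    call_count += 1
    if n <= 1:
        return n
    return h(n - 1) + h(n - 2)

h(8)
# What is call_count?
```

Calls(n) = 1 + Calls(n-1) + Calls(n-2); Calls(0)=Calls(1)=1. For n=8 this gives 67.

Answer: 67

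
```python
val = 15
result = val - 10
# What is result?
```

Trace:
`val = 15` → val = 15
`result = val - 10` → result = 5
So result = 5

Answer: 5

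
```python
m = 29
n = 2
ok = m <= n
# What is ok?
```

Trace:
`m = 29` → m = 29
`n = 2` → n = 2
`ok = m <= n` → ok = False
So ok = False

Answer: False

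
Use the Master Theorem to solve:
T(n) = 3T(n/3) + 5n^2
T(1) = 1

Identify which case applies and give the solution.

a=3, b=3, f(n)=5n^2. log_3(3) = 1. Since c=2 > 1 and the regularity condition holds (3(n/3)^2 = (3/3^2)n^2 with 3/3^2 < 1), Case 3 applies: T(n) = Θ(f(n)) = O(n^2).

Answer: O(n^2) - Case 3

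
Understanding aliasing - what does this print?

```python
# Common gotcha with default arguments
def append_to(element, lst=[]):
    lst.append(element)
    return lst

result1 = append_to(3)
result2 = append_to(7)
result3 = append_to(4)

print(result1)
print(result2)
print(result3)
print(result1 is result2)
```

Key concept: mutable default argument gotcha.
Step by step:
`result1 = append_to(3)` → result1 = [3]
`result2 = append_to(7)` → result1 = [3, 7] (same object as result2); result2 = [3, 7] (same object as result1)
`result3 = append_to(4)` → result1 = [3, 7, 4] (same object as result2, result3); result2 = [3, 7, 4] (same object as result1, result3); result3 = [3, 7, 4] (same object as result1, result2)
`print(result1)` → prints [3, 7, 4]
`print(result2)` → prints [3, 7, 4]
`print(result3)` → prints [3, 7, 4]
`print(result1 is result2)` → prints True

Answer:
[3, 7, 4]
[3, 7, 4]
[3, 7, 4]
True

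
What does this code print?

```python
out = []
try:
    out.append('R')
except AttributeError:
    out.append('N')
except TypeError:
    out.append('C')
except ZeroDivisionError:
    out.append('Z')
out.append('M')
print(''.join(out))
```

Execution trace: 'R' (try body, no exception) → 'M' (after the try/except). Output: RM

Answer: RM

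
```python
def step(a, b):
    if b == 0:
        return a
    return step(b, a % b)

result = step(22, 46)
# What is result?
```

step(22, 46) -> step(46, 22) -> step(22, 2) -> step(2, 0) -> 2

Answer: 2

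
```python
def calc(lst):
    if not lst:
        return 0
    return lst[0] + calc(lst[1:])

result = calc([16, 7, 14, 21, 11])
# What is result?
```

16 + 7 + 14 + 21 + 11 + 0 = 69

Answer: 69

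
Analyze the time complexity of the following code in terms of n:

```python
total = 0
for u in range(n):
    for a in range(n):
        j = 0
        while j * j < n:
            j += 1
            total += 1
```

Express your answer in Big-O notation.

Each loop level contributes: n × n × √n. Multiplying the contributions gives O(n^2√n).

Answer: O(n^2√n)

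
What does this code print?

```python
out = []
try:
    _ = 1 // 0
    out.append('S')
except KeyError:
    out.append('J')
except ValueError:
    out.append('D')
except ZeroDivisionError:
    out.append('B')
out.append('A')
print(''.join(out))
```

Execution trace: 'B' (except ZeroDivisionError) → 'A' (after the try/except). Output: BA

Answer: BA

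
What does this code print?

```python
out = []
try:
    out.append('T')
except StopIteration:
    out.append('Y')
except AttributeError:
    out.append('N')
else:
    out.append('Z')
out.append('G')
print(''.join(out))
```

Execution trace: 'T' (try body, no exception) → 'Z' (else) → 'G' (after the try/except). Output: TZG

Answer: TZG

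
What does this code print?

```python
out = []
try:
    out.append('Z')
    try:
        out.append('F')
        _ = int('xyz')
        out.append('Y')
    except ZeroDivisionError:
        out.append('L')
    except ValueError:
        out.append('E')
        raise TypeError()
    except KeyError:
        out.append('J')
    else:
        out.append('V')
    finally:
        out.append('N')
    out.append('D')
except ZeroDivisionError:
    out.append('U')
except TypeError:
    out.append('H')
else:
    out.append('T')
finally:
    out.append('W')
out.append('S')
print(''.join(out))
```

Execution trace: 'Z' (try body) → 'F' (inner try body) → 'E' (inner except ValueError) → 'N' (inner finally) → 'H' (except TypeError) → 'W' (finally) → 'S' (after the try/except). Output: ZFENHWS

Answer: ZFENHWS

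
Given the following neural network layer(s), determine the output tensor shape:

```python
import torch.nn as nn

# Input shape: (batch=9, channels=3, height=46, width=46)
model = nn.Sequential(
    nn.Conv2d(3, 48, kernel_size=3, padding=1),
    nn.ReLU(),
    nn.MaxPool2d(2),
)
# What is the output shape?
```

Input: (9, 3, 46, 46) -> after Conv2d: (9, 48, 46, 46) -> after ReLU: (9, 48, 46, 46) -> Output: (9, 48, 23, 23)

Answer: (9, 48, 23, 23)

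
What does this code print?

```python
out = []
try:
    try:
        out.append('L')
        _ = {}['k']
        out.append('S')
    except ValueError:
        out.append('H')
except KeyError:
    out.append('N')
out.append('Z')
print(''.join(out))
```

Execution trace: 'L' (try body) → 'N' (outer except KeyError) → 'Z' (after the try/except). Output: LNZ

Answer: LNZ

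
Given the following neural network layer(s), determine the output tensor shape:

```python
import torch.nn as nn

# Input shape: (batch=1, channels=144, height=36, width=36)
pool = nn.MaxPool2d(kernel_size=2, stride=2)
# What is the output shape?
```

Input: (1, 144, 36, 36) -> Output: (1, 144, 18, 18)

Answer: (1, 144, 18, 18)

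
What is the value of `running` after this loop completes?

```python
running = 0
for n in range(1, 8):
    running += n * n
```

Sum of squares 1² to 7² = 140
`running` takes the values: 0 → 1 → 5 → 14 → 30 → 55 → 91 → 140

Answer: 140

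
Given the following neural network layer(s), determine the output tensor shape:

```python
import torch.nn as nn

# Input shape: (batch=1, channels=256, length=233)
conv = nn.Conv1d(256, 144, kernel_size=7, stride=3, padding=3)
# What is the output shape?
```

Input: (1, 256, 233) -> Output: (1, 144, 78)

Answer: (1, 144, 78)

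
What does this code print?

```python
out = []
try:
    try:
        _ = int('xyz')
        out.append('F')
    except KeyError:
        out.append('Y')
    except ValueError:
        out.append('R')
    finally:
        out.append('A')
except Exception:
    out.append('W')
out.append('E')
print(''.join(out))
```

Execution trace: 'R' (inner except ValueError) → 'A' (inner finally) → 'E' (after the try/except). Output: RAE

Answer: RAE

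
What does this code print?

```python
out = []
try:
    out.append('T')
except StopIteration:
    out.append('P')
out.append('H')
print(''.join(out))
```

Execution trace: 'T' (try body, no exception) → 'H' (after the try/except). Output: TH

Answer: TH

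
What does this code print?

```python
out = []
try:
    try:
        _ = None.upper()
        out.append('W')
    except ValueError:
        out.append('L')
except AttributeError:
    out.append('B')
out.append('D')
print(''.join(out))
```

Execution trace: 'B' (outer except AttributeError) → 'D' (after the try/except). Output: BD

Answer: BD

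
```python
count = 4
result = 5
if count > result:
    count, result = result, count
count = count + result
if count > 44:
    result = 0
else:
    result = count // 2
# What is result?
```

Trace:
`count = 4` → count = 4
`result = 5` → result = 5
`if count > result: ...` → count > result is False → no variable changes
`count = count + result` → count = 9
`if count > 44: ...` → count > 44 is False, take else branch → result = 4
So result = 4

Answer: 4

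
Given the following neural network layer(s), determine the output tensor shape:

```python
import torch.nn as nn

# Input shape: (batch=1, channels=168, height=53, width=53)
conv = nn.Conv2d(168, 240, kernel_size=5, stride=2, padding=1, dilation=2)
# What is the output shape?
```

Input: (1, 168, 53, 53) -> Output: (1, 240, 24, 24)

Answer: (1, 240, 24, 24)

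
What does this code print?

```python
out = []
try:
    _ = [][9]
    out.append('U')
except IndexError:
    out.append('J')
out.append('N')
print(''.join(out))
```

Execution trace: 'J' (except IndexError) → 'N' (after the try/except). Output: JN

Answer: JN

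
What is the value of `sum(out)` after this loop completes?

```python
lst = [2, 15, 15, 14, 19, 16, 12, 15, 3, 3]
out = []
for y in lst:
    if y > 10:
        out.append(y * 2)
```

Sum of doubled values > 10
`out` takes the values: [] → [30] → [30, 30] → [30, 30, 28] → [30, 30, 28, 38] → [30, 30, 28, 38, 32] → [30, 30, 28, 38, 32, 24] → [30, 30, 28, 38, 32, 24, 30]
So `sum(out)` = 212

Answer: 212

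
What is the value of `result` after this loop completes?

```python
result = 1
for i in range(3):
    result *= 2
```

2^3 = 8
`result` takes the values: 1 → 2 → 4 → 8

Answer: 8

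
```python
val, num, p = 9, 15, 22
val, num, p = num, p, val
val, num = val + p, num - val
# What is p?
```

Trace:
`val, num, p = 9, 15, 22` → val = 9; num = 15; p = 22
`val, num, p = num, p, val` → val = 15; num = 22; p = 9
`val, num = val + p, num - val` → val = 24; num = 7
So p = 9

Answer: 9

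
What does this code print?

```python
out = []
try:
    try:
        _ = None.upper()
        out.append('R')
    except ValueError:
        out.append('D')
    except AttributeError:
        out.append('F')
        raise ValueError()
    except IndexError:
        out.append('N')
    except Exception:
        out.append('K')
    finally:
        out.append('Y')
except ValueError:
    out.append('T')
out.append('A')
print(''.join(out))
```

Execution trace: 'F' (inner except AttributeError) → 'Y' (inner finally) → 'T' (outer except ValueError) → 'A' (after the try/except). Output: FYTA

Answer: FYTA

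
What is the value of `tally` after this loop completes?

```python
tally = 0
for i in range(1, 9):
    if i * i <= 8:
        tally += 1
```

Count numbers where i² ≤ 8
`tally` takes the values: 0 → 1 → 2

Answer: 2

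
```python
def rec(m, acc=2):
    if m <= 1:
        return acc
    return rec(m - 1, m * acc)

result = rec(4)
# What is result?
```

Accumulator trace (n, acc): (4, 2) -> (3, 8) -> (2, 24) -> (1, 48) -> return 48

Answer: 48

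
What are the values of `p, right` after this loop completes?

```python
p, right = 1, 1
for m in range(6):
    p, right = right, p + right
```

Fibonacci: after 6 iterations
`p, right` takes the values: (1, 1) → (1, 2) → (2, 3) → (3, 5) → (5, 8) → (8, 13) → (13, 21)

Answer: 13, 21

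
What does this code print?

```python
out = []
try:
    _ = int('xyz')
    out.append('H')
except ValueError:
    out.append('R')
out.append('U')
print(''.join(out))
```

Execution trace: 'R' (except ValueError) → 'U' (after the try/except). Output: RU

Answer: RU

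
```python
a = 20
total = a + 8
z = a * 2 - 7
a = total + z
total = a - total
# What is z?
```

Trace:
`a = 20` → a = 20
`total = a + 8` → total = 28
`z = a * 2 - 7` → z = 33
`a = total + z` → a = 61
`total = a - total` → total = 33
So z = 33

Answer: 33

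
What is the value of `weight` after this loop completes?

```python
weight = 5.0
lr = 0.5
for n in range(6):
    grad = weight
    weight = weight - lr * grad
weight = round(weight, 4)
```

Gradient descent: w = 5.0 * (1 - 0.5)^6
`weight` takes the values: 5.0 → 2.5 → 1.25 → 0.625 → 0.3125 → 0.15625 → 0.078125 → 0.0781

Answer: 0.0781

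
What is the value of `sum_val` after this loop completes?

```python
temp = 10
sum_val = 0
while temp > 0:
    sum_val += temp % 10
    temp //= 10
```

Sum digits of 10
`sum_val` takes the values: 0 → 1

Answer: 1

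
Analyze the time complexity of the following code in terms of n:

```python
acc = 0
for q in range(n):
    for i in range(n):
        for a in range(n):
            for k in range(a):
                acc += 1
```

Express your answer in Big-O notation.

Each loop level contributes: n × n × n × n. Multiplying the contributions gives O(n^4).

Answer: O(n^4)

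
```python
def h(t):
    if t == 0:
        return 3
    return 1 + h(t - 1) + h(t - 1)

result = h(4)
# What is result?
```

h(t) = 1 + 2·h(t-1), h(0)=3. Closed form: (3+1)·2^4 - 1 = 63.

Answer: 63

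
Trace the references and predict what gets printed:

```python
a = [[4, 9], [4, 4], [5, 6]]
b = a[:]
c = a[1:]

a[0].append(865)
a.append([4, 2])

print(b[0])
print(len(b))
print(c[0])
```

Key concept: slice with nested mutation.
Step by step:
`a = [[4, 9], [4, 4], [5, 6]]` → a = [[4, 9], [4, 4], [5, 6]]
`b = a[:]` → b = [[4, 9], [4, 4], [5, 6]]
`c = a[1:]` → c = [[4, 4], [5, 6]]
`a[0].append(865)` → a = [[4, 9, 865], [4, 4], [5, 6]]; b = [[4, 9, 865], [4, 4], [5, 6]]
`a.append([4, 2])` → a = [[4, 9, 865], [4, 4], [5, 6], [4, 2]]
`print(b[0])` → prints [4, 9, 865]
`print(len(b))` → prints 3
`print(c[0])` → prints [4, 4]

Answer:
[4, 9, 865]
3
[4, 4]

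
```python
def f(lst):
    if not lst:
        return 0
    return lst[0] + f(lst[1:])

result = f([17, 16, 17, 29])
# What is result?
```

17 + 16 + 17 + 29 + 0 = 79

Answer: 79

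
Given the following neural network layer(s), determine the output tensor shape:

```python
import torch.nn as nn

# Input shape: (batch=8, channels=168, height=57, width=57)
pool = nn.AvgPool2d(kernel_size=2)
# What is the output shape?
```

Input: (8, 168, 57, 57) -> Output: (8, 168, 28, 28)

Answer: (8, 168, 28, 28)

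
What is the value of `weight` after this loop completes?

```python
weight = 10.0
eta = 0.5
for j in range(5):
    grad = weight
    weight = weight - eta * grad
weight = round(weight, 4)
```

Gradient descent: w = 10.0 * (1 - 0.5)^5
`weight` takes the values: 10.0 → 5.0 → 2.5 → 1.25 → 0.625 → 0.3125

Answer: 0.3125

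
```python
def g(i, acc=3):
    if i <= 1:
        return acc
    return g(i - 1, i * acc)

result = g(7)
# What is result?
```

Accumulator trace (n, acc): (7, 3) -> (6, 21) -> (5, 126) -> (4, 630) -> (3, 2520) -> (2, 7560) -> (1, 15120) -> return 15120

Answer: 15120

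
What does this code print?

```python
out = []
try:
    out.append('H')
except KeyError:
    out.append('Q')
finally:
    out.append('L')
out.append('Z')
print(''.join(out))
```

Execution trace: 'H' (try body, no exception) → 'L' (finally) → 'Z' (after the try/except). Output: HLZ

Answer: HLZ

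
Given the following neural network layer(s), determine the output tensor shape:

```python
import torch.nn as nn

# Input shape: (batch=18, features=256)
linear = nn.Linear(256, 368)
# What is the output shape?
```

Input: (18, 256) -> Output: (18, 368)

Answer: (18, 368)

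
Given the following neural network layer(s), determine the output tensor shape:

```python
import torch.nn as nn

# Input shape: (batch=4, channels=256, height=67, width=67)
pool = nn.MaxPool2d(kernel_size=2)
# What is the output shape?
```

Input: (4, 256, 67, 67) -> Output: (4, 256, 33, 33)

Answer: (4, 256, 33, 33)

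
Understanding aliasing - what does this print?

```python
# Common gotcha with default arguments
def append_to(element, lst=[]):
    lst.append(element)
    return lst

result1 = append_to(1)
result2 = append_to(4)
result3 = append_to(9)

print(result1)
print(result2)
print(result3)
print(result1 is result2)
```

Key concept: mutable default argument gotcha.
Step by step:
`result1 = append_to(1)` → result1 = [1]
`result2 = append_to(4)` → result1 = [1, 4] (same object as result2); result2 = [1, 4] (same object as result1)
`result3 = append_to(9)` → result1 = [1, 4, 9] (same object as result2, result3); result2 = [1, 4, 9] (same object as result1, result3); result3 = [1, 4, 9] (same object as result1, result2)
`print(result1)` → prints [1, 4, 9]
`print(result2)` → prints [1, 4, 9]
`print(result3)` → prints [1, 4, 9]
`print(result1 is result2)` → prints True

Answer:
[1, 4, 9]
[1, 4, 9]
[1, 4, 9]
True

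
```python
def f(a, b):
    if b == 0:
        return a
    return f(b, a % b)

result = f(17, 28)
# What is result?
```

f(17, 28) -> f(28, 17) -> f(17, 11) -> f(11, 6) -> f(6, 5) -> f(5, 1) -> f(1, 0) -> 1

Answer: 1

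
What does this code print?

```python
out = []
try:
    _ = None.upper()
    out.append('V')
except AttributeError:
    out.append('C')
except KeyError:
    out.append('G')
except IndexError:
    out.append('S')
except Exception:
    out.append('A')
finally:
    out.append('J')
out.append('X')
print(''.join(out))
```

Execution trace: 'C' (except AttributeError) → 'J' (finally) → 'X' (after the try/except). Output: CJX

Answer: CJX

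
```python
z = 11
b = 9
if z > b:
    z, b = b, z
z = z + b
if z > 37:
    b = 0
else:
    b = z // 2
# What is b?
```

Trace:
`z = 11` → z = 11
`b = 9` → b = 9
`if z > b: ...` → z > b is True → z = 9; b = 11
`z = z + b` → z = 20
`if z > 37: ...` → z > 37 is False, take else branch → b = 10
So b = 10

Answer: 10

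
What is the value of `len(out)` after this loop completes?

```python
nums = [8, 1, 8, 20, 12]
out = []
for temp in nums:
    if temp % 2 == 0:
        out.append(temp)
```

Count even numbers in [8, 1, 8, 20, 12]
`out` takes the values: [] → [8] → [8, 8] → [8, 8, 20] → [8, 8, 20, 12]
So `len(out)` = 4

Answer: 4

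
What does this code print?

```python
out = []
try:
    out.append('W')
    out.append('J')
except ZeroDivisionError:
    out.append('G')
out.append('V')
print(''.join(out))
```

Execution trace: 'W' (try body) → 'J' (try body, no exception) → 'V' (after the try/except). Output: WJV

Answer: WJV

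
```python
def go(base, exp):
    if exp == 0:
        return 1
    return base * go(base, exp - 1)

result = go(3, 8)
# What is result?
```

go(3, 8) = 3 * 3 * 3 * 3 * 3 * 3 * 3 * 3 = 6561

Answer: 6561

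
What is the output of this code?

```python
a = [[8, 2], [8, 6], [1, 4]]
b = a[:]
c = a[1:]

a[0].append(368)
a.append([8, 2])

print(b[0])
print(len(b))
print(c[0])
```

Key concept: slice with nested mutation.
Step by step:
`a = [[8, 2], [8, 6], [1, 4]]` → a = [[8, 2], [8, 6], [1, 4]]
`b = a[:]` → b = [[8, 2], [8, 6], [1, 4]]
`c = a[1:]` → c = [[8, 6], [1, 4]]
`a[0].append(368)` → a = [[8, 2, 368], [8, 6], [1, 4]]; b = [[8, 2, 368], [8, 6], [1, 4]]
`a.append([8, 2])` → a = [[8, 2, 368], [8, 6], [1, 4], [8, 2]]
`print(b[0])` → prints [8, 2, 368]
`print(len(b))` → prints 3
`print(c[0])` → prints [8, 6]

Answer:
[8, 2, 368]
3
[8, 6]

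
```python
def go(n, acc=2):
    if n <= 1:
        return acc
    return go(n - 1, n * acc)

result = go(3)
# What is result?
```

Accumulator trace (n, acc): (3, 2) -> (2, 6) -> (1, 12) -> return 12

Answer: 12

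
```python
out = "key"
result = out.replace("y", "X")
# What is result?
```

Trace:
`out = "key"` → out = 'key'
`result = out.replace("y", "X")` → result = 'keX'
So result = 'keX'

Answer: 'keX'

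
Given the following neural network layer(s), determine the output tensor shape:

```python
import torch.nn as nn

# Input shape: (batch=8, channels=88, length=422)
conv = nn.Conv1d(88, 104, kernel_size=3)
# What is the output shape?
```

Input: (8, 88, 422) -> Output: (8, 104, 420)

Answer: (8, 104, 420)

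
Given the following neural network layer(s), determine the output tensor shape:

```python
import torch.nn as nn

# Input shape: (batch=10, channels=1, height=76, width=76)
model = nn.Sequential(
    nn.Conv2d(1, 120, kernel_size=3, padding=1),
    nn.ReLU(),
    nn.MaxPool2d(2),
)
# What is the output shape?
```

Input: (10, 1, 76, 76) -> after Conv2d: (10, 120, 76, 76) -> after ReLU: (10, 120, 76, 76) -> Output: (10, 120, 38, 38)

Answer: (10, 120, 38, 38)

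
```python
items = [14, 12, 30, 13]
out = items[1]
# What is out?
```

Trace:
`items = [14, 12, 30, 13]` → items = [14, 12, 30, 13]
`out = items[1]` → out = 12
So out = 12

Answer: 12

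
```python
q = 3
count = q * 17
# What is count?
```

Trace:
`q = 3` → q = 3
`count = q * 17` → count = 51
So count = 51

Answer: 51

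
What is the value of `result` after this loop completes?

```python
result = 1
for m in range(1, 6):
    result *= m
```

5! = 120
`result` takes the values: 1 → 2 → 6 → 24 → 120

Answer: 120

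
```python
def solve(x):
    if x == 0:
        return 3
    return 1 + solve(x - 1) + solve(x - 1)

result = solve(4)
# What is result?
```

solve(x) = 1 + 2·solve(x-1), solve(0)=3. Closed form: (3+1)·2^4 - 1 = 63.

Answer: 63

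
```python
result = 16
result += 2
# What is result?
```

Trace:
`result = 16` → result = 16
`result += 2` → result = 18
So result = 18

Answer: 18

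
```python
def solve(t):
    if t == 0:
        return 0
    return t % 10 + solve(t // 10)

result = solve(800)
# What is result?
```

Sum of digits of 800: 0 + 0 + 8 = 8

Answer: 8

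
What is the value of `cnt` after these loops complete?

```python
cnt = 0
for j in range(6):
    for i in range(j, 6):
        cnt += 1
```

Upper triangle: 6 + 5 + ... + 1
`cnt` takes the values: 0 → 1 → 2 → 3 → 4 → 5 → 6 → 7 → 8 → 9 → 10 → 11 → 12 → 13 → 14 → 15 → 16 → 17 → 18 → 19 → 20 → 21

Answer: 21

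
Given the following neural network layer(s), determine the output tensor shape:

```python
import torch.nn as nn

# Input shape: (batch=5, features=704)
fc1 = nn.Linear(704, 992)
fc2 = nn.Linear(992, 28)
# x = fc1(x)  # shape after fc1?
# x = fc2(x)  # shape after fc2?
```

Input: (5, 704) -> after fc1: (5, 992) -> Output: (5, 28)

Answer: (5, 28)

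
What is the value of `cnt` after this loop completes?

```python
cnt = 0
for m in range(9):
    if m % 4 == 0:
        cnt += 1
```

Count numbers divisible by 4 in range(9)
`cnt` takes the values: 0 → 1 → 2 → 3

Answer: 3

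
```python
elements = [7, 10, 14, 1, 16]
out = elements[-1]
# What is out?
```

Trace:
`elements = [7, 10, 14, 1, 16]` → elements = [7, 10, 14, 1, 16]
`out = elements[-1]` → out = 16
So out = 16

Answer: 16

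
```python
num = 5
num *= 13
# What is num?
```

Trace:
`num = 5` → num = 5
`num *= 13` → num = 65
So num = 65

Answer: 65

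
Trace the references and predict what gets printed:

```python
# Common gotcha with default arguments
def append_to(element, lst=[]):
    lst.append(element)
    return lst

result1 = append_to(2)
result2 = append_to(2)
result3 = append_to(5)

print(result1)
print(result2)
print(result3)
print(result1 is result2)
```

Key concept: mutable default argument gotcha.
Step by step:
`result1 = append_to(2)` → result1 = [2]
`result2 = append_to(2)` → result1 = [2, 2] (same object as result2); result2 = [2, 2] (same object as result1)
`result3 = append_to(5)` → result1 = [2, 2, 5] (same object as result2, result3); result2 = [2, 2, 5] (same object as result1, result3); result3 = [2, 2, 5] (same object as result1, result2)
`print(result1)` → prints [2, 2, 5]
`print(result2)` → prints [2, 2, 5]
`print(result3)` → prints [2, 2, 5]
`print(result1 is result2)` → prints True

Answer:
[2, 2, 5]
[2, 2, 5]
[2, 2, 5]
True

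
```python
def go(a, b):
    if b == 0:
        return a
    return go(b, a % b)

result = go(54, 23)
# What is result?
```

go(54, 23) -> go(23, 8) -> go(8, 7) -> go(7, 1) -> go(1, 0) -> 1

Answer: 1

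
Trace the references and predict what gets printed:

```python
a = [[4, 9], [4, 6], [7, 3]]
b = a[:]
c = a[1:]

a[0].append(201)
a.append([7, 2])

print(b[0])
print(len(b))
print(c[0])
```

Key concept: slice with nested mutation.
Step by step:
`a = [[4, 9], [4, 6], [7, 3]]` → a = [[4, 9], [4, 6], [7, 3]]
`b = a[:]` → b = [[4, 9], [4, 6], [7, 3]]
`c = a[1:]` → c = [[4, 6], [7, 3]]
`a[0].append(201)` → a = [[4, 9, 201], [4, 6], [7, 3]]; b = [[4, 9, 201], [4, 6], [7, 3]]
`a.append([7, 2])` → a = [[4, 9, 201], [4, 6], [7, 3], [7, 2]]
`print(b[0])` → prints [4, 9, 201]
`print(len(b))` → prints 3
`print(c[0])` → prints [4, 6]

Answer:
[4, 9, 201]
3
[4, 6]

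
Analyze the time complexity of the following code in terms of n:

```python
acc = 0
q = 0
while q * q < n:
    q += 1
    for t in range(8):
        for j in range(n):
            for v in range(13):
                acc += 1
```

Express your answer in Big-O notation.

Each loop level contributes: √n × 1 × n × 1. Multiplying the contributions gives O(n√n).

Answer: O(n√n)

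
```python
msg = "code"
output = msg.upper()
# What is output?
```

Trace:
`msg = "code"` → msg = 'code'
`output = msg.upper()` → output = 'CODE'
So output = 'CODE'

Answer: 'CODE'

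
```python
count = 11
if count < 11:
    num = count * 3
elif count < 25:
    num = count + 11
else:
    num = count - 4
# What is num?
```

Trace:
`count = 11` → count = 11
`if count < 11: ...` → count < 11 is False, count < 25 is True → num = 22
So num = 22

Answer: 22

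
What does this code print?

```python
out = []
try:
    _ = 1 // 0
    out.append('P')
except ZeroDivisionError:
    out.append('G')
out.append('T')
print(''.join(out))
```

Execution trace: 'G' (except ZeroDivisionError) → 'T' (after the try/except). Output: GT

Answer: GT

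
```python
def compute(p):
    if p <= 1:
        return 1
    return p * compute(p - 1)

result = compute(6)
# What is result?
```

compute(6) = 6 * 5 * 4 * 3 * 2 * 1 = 720

Answer: 720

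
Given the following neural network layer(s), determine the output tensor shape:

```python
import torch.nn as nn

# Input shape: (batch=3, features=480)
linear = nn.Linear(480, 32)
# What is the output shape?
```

Input: (3, 480) -> Output: (3, 32)

Answer: (3, 32)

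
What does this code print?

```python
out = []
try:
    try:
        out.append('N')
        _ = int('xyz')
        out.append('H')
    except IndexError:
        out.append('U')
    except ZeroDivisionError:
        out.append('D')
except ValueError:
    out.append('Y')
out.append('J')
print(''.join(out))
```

Execution trace: 'N' (inner try body) → 'Y' (outer except ValueError) → 'J' (after the try/except). Output: NYJ

Answer: NYJ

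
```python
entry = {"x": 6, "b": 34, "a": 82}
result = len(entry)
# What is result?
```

Trace:
`entry = {"x": 6, "b": 34, "a": 82}` → entry = {'x': 6, 'b': 34, 'a': 82}
`result = len(entry)` → result = 3
So result = 3

Answer: 3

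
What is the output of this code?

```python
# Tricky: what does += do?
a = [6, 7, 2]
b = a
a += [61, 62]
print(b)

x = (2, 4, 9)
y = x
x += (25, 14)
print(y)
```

Key concept: += behavior differs for mutable vs immutable.
Step by step:
`a = [6, 7, 2]` → a = [6, 7, 2]
`b = a` → b = [6, 7, 2] (same object as a)
`a += [61, 62]` → a = [6, 7, 2, 61, 62] (same object as b); b = [6, 7, 2, 61, 62] (same object as a)
`print(b)` → prints [6, 7, 2, 61, 62]
`x = (2, 4, 9)` → x = (2, 4, 9)
`y = x` → y = (2, 4, 9)
`x += (25, 14)` → x = (2, 4, 9, 25, 14)
`print(y)` → prints (2, 4, 9)

Answer:
[6, 7, 2, 61, 62]
(2, 4, 9)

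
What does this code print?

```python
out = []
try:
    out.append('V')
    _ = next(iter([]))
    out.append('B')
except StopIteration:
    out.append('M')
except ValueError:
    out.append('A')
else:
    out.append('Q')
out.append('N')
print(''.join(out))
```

Execution trace: 'V' (try body) → 'M' (except StopIteration) → 'N' (after the try/except). Output: VMN

Answer: VMN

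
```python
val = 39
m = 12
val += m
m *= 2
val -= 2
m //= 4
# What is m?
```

Trace:
`val = 39` → val = 39
`m = 12` → m = 12
`val += m` → val = 51
`m *= 2` → m = 24
`val -= 2` → val = 49
`m //= 4` → m = 6
So m = 6

Answer: 6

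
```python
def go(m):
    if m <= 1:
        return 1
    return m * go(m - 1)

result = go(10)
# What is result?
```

go(10) = 10 * 9 * 8 * 7 * 6 * 5 * 4 * 3 * 2 * 1 = 3628800

Answer: 3628800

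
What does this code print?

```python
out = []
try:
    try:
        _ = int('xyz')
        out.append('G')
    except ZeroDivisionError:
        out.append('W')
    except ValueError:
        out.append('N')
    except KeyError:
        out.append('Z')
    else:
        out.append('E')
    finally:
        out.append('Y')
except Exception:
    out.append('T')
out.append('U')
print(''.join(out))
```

Execution trace: 'N' (inner except ValueError) → 'Y' (inner finally) → 'U' (after the try/except). Output: NYU

Answer: NYU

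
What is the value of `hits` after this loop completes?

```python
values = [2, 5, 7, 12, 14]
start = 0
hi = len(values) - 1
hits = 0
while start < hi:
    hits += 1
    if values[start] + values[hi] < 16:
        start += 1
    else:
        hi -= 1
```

Steps to find pair summing to 16
`hits` takes the values: 0 → 1 → 2 → 3 → 4

Answer: 4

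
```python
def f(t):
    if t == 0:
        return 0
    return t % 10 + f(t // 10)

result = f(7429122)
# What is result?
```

Sum of digits of 7429122: 2 + 2 + 1 + 9 + 2 + 4 + 7 = 27

Answer: 27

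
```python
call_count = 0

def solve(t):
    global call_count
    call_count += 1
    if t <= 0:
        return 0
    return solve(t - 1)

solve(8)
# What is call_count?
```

Linear recursion stepping by 1: 9 calls from t=8 down to ≤0.

Answer: 9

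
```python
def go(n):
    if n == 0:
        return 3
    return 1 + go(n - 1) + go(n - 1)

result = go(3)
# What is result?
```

go(n) = 1 + 2·go(n-1), go(0)=3. Closed form: (3+1)·2^3 - 1 = 31.

Answer: 31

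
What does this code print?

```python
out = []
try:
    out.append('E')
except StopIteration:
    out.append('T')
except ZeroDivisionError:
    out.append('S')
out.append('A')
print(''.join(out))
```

Execution trace: 'E' (try body, no exception) → 'A' (after the try/except). Output: EA

Answer: EA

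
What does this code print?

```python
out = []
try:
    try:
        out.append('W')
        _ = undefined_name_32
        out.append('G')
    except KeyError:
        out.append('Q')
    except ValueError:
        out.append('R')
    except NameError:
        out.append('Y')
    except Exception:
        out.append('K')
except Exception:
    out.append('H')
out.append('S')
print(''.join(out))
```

Execution trace: 'W' (inner try body) → 'Y' (inner except NameError) → 'S' (after the try/except). Output: WYS

Answer: WYS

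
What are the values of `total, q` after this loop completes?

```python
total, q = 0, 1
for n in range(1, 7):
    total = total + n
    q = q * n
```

Sum and factorial of 1 to 6
`total, q` takes the values: (0, 1) → (1, 1) → (3, 1) → (3, 2) → (6, 2) → (6, 6) → (10, 6) → (10, 24) → (15, 24) → (15, 120) → (21, 120) → (21, 720)

Answer: 21, 720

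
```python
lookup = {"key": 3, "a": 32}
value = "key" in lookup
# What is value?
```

Trace:
`lookup = {"key": 3, "a": 32}` → lookup = {'key': 3, 'a': 32}
`value = "key" in lookup` → value = True
So value = True

Answer: True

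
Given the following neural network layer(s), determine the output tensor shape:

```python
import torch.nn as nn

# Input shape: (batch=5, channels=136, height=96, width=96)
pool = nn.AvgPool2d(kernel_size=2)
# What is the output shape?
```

Input: (5, 136, 96, 96) -> Output: (5, 136, 48, 48)

Answer: (5, 136, 48, 48)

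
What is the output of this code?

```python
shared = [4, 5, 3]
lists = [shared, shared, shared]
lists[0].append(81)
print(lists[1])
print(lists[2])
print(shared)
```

Key concept: list of same reference.
Step by step:
`shared = [4, 5, 3]` → shared = [4, 5, 3]
`lists = [shared, shared, shared]` → lists = [[4, 5, 3], [4, 5, 3], [4, 5, 3]]
`lists[0].append(81)` → shared = [4, 5, 3, 81]; lists = [[4, 5, 3, 81], [4, 5, 3, 81], [4, 5, 3, 81]]
`print(lists[1])` → prints [4, 5, 3, 81]
`print(lists[2])` → prints [4, 5, 3, 81]
`print(shared)` → prints [4, 5, 3, 81]

Answer:
[4, 5, 3, 81]
[4, 5, 3, 81]
[4, 5, 3, 81]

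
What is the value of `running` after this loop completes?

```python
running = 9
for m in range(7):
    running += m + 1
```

Start at 9, add 1 to 7 = 37
`running` takes the values: 9 → 10 → 12 → 15 → 19 → 24 → 30 → 37

Answer: 37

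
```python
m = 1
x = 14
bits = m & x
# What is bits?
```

Trace:
`m = 1` → m = 1
`x = 14` → x = 14
`bits = m & x` → bits = 0
So bits = 0

Answer: 0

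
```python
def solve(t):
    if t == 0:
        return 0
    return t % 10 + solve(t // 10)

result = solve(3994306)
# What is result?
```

Sum of digits of 3994306: 6 + 0 + 3 + 4 + 9 + 9 + 3 = 34

Answer: 34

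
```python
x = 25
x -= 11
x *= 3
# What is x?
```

Trace:
`x = 25` → x = 25
`x -= 11` → x = 14
`x *= 3` → x = 42
So x = 42

Answer: 42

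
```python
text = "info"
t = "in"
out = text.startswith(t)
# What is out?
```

Trace:
`text = "info"` → text = 'info'
`t = "in"` → t = 'in'
`out = text.startswith(t)` → out = True
So out = True

Answer: True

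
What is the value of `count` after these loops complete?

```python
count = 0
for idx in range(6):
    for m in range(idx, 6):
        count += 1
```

Upper triangle: 6 + 5 + ... + 1
`count` takes the values: 0 → 1 → 2 → 3 → 4 → 5 → 6 → 7 → 8 → 9 → 10 → 11 → 12 → 13 → 14 → 15 → 16 → 17 → 18 → 19 → 20 → 21

Answer: 21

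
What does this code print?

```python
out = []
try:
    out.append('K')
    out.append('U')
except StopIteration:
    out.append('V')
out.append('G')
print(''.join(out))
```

Execution trace: 'K' (try body) → 'U' (try body, no exception) → 'G' (after the try/except). Output: KUG

Answer: KUG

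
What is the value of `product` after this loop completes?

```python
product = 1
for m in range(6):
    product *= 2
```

2^6 = 64
`product` takes the values: 1 → 2 → 4 → 8 → 16 → 32 → 64

Answer: 64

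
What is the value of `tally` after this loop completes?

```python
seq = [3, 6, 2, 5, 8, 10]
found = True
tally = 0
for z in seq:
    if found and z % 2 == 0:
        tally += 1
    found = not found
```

Count even values at even positions
`tally` takes the values: 0 → 1 → 2

Answer: 2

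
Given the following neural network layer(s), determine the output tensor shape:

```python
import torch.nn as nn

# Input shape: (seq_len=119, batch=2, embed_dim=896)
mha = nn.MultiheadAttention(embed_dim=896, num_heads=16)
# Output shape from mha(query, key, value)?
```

Input: (119, 2, 896) -> Output: (119, 2, 896)

Answer: (119, 2, 896)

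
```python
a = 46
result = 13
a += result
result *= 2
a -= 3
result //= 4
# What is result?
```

Trace:
`a = 46` → a = 46
`result = 13` → result = 13
`a += result` → a = 59
`result *= 2` → result = 26
`a -= 3` → a = 56
`result //= 4` → result = 6
So result = 6

Answer: 6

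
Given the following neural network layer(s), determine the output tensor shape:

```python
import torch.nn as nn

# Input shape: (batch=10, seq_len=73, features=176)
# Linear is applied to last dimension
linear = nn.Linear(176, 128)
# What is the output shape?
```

Input: (10, 73, 176) -> Output: (10, 73, 128)

Answer: (10, 73, 128)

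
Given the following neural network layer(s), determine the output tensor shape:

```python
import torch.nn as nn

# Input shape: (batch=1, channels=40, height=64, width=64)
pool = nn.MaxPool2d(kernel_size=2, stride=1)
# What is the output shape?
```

Input: (1, 40, 64, 64) -> Output: (1, 40, 63, 63)

Answer: (1, 40, 63, 63)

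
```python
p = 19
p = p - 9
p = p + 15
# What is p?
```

Trace:
`p = 19` → p = 19
`p = p - 9` → p = 10
`p = p + 15` → p = 25
So p = 25

Answer: 25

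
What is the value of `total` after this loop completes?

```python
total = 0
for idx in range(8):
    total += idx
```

Sum of 0 to 7 = 28
`total` takes the values: 0 → 1 → 3 → 6 → 10 → 15 → 21 → 28

Answer: 28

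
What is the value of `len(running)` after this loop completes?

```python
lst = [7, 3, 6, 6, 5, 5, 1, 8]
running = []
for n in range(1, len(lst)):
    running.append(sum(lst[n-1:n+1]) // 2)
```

Number of 2-element averages
`running` takes the values: [] → [5] → [5, 4] → [5, 4, 6] → [5, 4, 6, 5] → [5, 4, 6, 5, 5] → [5, 4, 6, 5, 5, 3] → [5, 4, 6, 5, 5, 3, 4]
So `len(running)` = 7

Answer: 7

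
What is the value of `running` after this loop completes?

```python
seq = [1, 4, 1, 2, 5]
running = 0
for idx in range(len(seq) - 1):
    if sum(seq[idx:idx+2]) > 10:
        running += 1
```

Count windows with sum > 10
`running` takes the values: 0

Answer: 0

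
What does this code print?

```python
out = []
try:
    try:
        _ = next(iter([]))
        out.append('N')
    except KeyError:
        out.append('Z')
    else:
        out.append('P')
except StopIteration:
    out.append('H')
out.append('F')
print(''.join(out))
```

Execution trace: 'H' (outer except StopIteration) → 'F' (after the try/except). Output: HF

Answer: HF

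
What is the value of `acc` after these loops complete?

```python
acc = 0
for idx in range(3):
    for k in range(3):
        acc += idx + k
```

Sum of all idx+k for idx,k in 3x3
`acc` takes the values: 0 → 1 → 3 → 4 → 6 → 9 → 11 → 14 → 18

Answer: 18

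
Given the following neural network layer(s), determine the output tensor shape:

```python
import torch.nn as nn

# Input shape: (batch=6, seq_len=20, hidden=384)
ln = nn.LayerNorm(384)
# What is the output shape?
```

Input: (6, 20, 384) -> Output: (6, 20, 384)

Answer: (6, 20, 384)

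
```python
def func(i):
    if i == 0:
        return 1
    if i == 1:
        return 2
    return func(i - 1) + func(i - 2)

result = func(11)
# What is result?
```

Build up from base cases: func(0)=1, func(1)=2, func(2)=3, func(3)=5, func(4)=8, func(5)=13, func(6)=21, ..., func(11)=233

Answer: 233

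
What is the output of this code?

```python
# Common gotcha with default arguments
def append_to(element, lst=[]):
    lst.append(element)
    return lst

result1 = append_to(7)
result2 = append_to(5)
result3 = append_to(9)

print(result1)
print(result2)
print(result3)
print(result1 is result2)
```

Key concept: mutable default argument gotcha.
Step by step:
`result1 = append_to(7)` → result1 = [7]
`result2 = append_to(5)` → result1 = [7, 5] (same object as result2); result2 = [7, 5] (same object as result1)
`result3 = append_to(9)` → result1 = [7, 5, 9] (same object as result2, result3); result2 = [7, 5, 9] (same object as result1, result3); result3 = [7, 5, 9] (same object as result1, result2)
`print(result1)` → prints [7, 5, 9]
`print(result2)` → prints [7, 5, 9]
`print(result3)` → prints [7, 5, 9]
`print(result1 is result2)` → prints True

Answer:
[7, 5, 9]
[7, 5, 9]
[7, 5, 9]
True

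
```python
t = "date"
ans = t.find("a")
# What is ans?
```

Trace:
`t = "date"` → t = 'date'
`ans = t.find("a")` → ans = 1
So ans = 1

Answer: 1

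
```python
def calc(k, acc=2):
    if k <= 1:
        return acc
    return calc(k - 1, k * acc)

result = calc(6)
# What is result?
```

Accumulator trace (n, acc): (6, 2) -> (5, 12) -> (4, 60) -> (3, 240) -> (2, 720) -> (1, 1440) -> return 1440

Answer: 1440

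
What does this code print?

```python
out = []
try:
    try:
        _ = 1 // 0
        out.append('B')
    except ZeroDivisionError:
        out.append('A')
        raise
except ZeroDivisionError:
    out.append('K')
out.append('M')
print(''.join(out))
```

Execution trace: 'A' (inner except ZeroDivisionError) → 'K' (outer except ZeroDivisionError) → 'M' (after the try/except). Output: AKM

Answer: AKM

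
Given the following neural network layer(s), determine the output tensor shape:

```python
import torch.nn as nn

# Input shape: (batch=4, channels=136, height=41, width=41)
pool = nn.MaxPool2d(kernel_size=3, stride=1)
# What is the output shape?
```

Input: (4, 136, 41, 41) -> Output: (4, 136, 39, 39)

Answer: (4, 136, 39, 39)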